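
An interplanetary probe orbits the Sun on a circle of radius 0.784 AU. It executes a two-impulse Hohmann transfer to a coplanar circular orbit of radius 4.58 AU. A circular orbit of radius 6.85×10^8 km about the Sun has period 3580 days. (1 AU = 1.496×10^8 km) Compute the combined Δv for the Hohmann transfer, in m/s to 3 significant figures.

Δv = 16700 m/s

From Kepler's third law T² = 4π²r³/μ at r = 6.85×10^8 km, T = 3580 days = 3580 × 86400 s = 3.09312×10^8 s: μ = 4π²r³/T² = 1.32629×10^11 km³/s².
In km: r₁ = 0.784 × 1.496×10^8 = 1.172864×10^8 km; r₂ = 4.58 × 1.496×10^8 = 6.85168×10^8 km.
Transfer-ellipse semi-major axis a_t = (r₁ + r₂)/2 = (1.172864×10^8 + 6.85168×10^8)/2 = 4.012272×10^8 km.
Circular speed at r₁: v₁ = √(μ/r₁) = √(1.32629×10^11/1.172864×10^8) = 33.628 km/s.
Transfer-orbit speed at r₁ (v² = μ(2/r − 1/a)): v_p = √[μ(2/r₁ − 1/a_t)] = 43.944 km/s.
First burn Δv₁ = |v_p − v₁| = 10.32 km/s.
Circular speed at r₂: v₂ = √(μ/r₂) = 13.913 km/s.
Transfer-orbit speed at r₂: v_a = √[μ(2/r₂ − 1/a_t)] = 7.5223 km/s.
Second burn Δv₂ = |v₂ − v_a| = 6.391 km/s.
Δv = Δv₁ + Δv₂ = 10.32 + 6.391 = 16.71 km/s.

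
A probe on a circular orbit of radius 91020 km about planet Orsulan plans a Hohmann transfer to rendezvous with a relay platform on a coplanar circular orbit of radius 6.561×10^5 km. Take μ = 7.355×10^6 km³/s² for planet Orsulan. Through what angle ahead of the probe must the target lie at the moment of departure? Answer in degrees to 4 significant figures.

The Hohmann ellipse has a_t = (r₁ + r₂)/2 = 3.7356×10^5 km.
The half-period of the transfer ellipse is t = π√(a_t³/μ) = 2.645×10^5 s.
The target's mean motion on its circular orbit is ω₂ = √(μ/r₂³) = 5.103×10^-6 rad/s.
Angle swept by the target during transfer: ω₂·t = 1.3497 rad = 77.33°.
Arrival is 180° from departure on the ellipse, so φ = 180° − 77.33° = 102.7°.

φ = 102.7°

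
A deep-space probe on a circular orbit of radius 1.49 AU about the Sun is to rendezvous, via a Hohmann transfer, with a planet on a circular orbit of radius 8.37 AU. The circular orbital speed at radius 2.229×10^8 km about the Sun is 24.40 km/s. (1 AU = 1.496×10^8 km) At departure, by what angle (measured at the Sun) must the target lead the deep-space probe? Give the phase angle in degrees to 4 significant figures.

φ = 98.63°

From the circular-orbit relation v² = μ/r at r = 2.229×10^8 km: μ = v²r = (24.40)² × 2.229×10^8 = 1.32706×10^11 km³/s².
In km: r₁ = 1.49 × 1.496×10^8 = 2.22904×10^8 km; r₂ = 8.37 × 1.496×10^8 = 1.252152×10^9 km.
Transfer-ellipse semi-major axis a_t = (r₁ + r₂)/2 = (2.22904×10^8 + 1.252152×10^9)/2 = 7.37528×10^8 km.
The half-period of the transfer ellipse is t = π√(a_t³/μ) = 1.7273×10^8 s.
The target's mean motion on its circular orbit is ω₂ = √(μ/r₂³) = 8.2217×10^-9 rad/s.
Angle swept by the target during transfer: ω₂·t = 1.4201 rad = 81.37°.
Arrival is 180° from departure on the ellipse, so φ = 180° − 81.37° = 98.63°.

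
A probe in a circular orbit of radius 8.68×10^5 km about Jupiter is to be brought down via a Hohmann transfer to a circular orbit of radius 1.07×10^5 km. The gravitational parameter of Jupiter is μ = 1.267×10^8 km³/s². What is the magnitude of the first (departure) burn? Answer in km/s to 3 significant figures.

The Hohmann ellipse has a_t = (r₁ + r₂)/2 = 4.875×10^5 km.
On the circular orbit at r = 8.680×10^5 km, v_c = √(μ/r) = 12.0817 km/s.
Transfer-orbit speed at the same r (vis-viva, a = a_t): v_t = √[μ(2/r − 1/a_t)] = 5.66022 km/s.
Δv₁ = |v_t − v_c| = |5.66022 − 12.0817| = 6.421 km/s.

Δv₁ = 6.42 km/s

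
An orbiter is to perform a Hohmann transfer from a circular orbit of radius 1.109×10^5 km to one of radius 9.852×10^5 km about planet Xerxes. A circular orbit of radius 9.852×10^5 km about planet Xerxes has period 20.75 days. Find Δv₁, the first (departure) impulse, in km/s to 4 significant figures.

From Kepler's third law T² = 4π²r³/μ at r = 9.852×10^5 km, T = 20.75 days = 20.75 × 86400 s = 1.7928×10^6 s: μ = 4π²r³/T² = 1.17454×10^7 km³/s².
The Hohmann ellipse has a_t = (r₁ + r₂)/2 = 5.4805×10^5 km.
Circular speed at r = 1.109×10^5 km: v_c = √(μ/r) = 10.291 km/s.
Transfer-orbit speed at the same r (vis-viva, a = a_t): v_t = √[μ(2/r − 1/a_t)] = 13.798 km/s.
Δv₁ = |v_t − v_c| = |13.798 − 10.291| = 3.507 km/s.

Δv₁ = 3.507 km/s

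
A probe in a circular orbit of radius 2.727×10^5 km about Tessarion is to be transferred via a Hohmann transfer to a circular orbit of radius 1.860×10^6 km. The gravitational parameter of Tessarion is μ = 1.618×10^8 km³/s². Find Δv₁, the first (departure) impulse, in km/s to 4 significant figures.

Transfer-ellipse semi-major axis a_t = (r₁ + r₂)/2 = (2.727×10^5 + 1.860×10^6)/2 = 1.06635×10^6 km.
On the circular orbit at r = 2.727×10^5 km, v_c = √(μ/r) = 24.358 km/s.
Transfer-orbit speed at the same r (vis-viva, a = a_t): v_t = √[μ(2/r − 1/a_t)] = 32.170 km/s.
Δv₁ = |v_t − v_c| = |32.170 − 24.358| = 7.812 km/s.

Δv₁ = 7.812 km/s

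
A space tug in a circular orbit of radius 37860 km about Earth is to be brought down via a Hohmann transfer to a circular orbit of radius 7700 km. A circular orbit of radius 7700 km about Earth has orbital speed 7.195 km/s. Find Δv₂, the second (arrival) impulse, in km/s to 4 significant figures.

From the circular-orbit relation v² = μ/r at r = 7700 km: μ = v²r = (7.195)² × 7700 = 3.98614×10^5 km³/s².
Transfer-ellipse semi-major axis a_t = (r₁ + r₂)/2 = (37860 + 7700)/2 = 22780 km.
On the circular orbit at r = 7700 km, v_c = √(μ/r) = 7.195 km/s.
Vis-viva on the transfer ellipse at r = 7700 km gives v_t = √[μ(2/r − 1/a_t)] = 9.276 km/s.
Δv₂ = |v_t − v_c| = |9.276 − 7.195| = 2.081 km/s.

Δv₂ = 2.081 km/s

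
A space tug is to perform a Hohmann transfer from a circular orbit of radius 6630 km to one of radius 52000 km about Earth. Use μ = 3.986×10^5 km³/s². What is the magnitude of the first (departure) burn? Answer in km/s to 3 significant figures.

Δv₁ = 2.57 km/s

Transfer-ellipse semi-major axis a_t = (r₁ + r₂)/2 = (6630 + 52000)/2 = 29315 km.
On the circular orbit at r = 6630 km, v_c = √(μ/r) = 7.7538 km/s.
Transfer-orbit speed at the same r (vis-viva, a = a_t): v_t = √[μ(2/r − 1/a_t)] = 10.327 km/s.
Δv₁ = |v_t − v_c| = |10.327 − 7.7538| = 2.573 km/s.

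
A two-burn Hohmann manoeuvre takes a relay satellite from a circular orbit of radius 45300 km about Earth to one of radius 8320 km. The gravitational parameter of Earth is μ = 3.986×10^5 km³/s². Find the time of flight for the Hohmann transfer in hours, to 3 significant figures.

Transfer-ellipse semi-major axis a_t = (r₁ + r₂)/2 = (45300 + 8320)/2 = 26810 km.
By Kepler's third law the transfer-orbit period is T = 2π√(a_t³/μ), so t = T/2 = 21840 s.
Converting: 21840 s ÷ 3600 s/hour = 6.07 hours.

t = 6.07 hours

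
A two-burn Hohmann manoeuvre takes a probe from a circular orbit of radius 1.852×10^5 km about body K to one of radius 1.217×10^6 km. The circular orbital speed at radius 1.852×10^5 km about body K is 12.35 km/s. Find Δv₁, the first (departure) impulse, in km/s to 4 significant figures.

From the circular-orbit relation v² = μ/r at r = 1.852×10^5 km: μ = v²r = (12.35)² × 1.852×10^5 = 2.82472×10^7 km³/s².
Semi-major axis of the transfer orbit: a_t = (1.852×10^5 + 1.217×10^6)/2 = 7.011×10^5 km.
On the circular orbit at r = 1.852×10^5 km, v_c = √(μ/r) = 12.350 km/s.
Transfer-orbit speed at the same r (vis-viva, a = a_t): v_t = √[μ(2/r − 1/a_t)] = 16.271 km/s.
Δv₁ = |v_t − v_c| = |16.271 − 12.350| = 3.921 km/s.

Δv₁ = 3.921 km/s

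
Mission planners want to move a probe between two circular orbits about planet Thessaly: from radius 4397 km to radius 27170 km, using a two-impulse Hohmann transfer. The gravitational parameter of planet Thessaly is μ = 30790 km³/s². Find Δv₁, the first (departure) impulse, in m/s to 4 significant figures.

Δv₁ = 825.7 m/s

The Hohmann ellipse has a_t = (r₁ + r₂)/2 = 15783.5 km.
On the circular orbit at r = 4397 km, v_c = √(μ/r) = 2.6462 km/s.
Transfer-orbit speed at the same r (vis-viva, a = a_t): v_t = √[μ(2/r − 1/a_t)] = 3.4719 km/s.
Δv₁ = |v_t − v_c| = |3.4719 − 2.6462| = 0.8257 km/s.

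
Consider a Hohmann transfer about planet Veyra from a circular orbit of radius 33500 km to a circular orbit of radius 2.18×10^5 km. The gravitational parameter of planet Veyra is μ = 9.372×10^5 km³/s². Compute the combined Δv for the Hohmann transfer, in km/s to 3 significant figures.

Semi-major axis of the transfer orbit: a_t = (33500 + 2.180×10^5)/2 = 1.2575×10^5 km.
At r₁ the circular-orbit speed is v₁ = √(μ/r₁) = 5.289 km/s.
On the transfer ellipse at r₁, vis-viva gives v_p = √[μ(2/r₁ − 1/a_t)] = 6.964 km/s.
First burn Δv₁ = |v_p − v₁| = 1.675 km/s.
At r₂, v₂ = √(μ/r₂) = 2.073 km/s.
Transfer-orbit speed at r₂: v_a = √[μ(2/r₂ − 1/a_t)] = 1.070 km/s.
Second burn Δv₂ = |v₂ − v_a| = 1.003 km/s.
Δv = Δv₁ + Δv₂ = 1.675 + 1.003 = 2.678 km/s.

Δv = 2.68 km/s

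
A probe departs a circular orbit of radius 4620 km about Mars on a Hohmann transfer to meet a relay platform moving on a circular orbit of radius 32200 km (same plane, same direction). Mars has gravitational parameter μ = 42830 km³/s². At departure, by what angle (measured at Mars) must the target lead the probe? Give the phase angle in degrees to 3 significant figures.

φ = 102°

The Hohmann ellipse has a_t = (r₁ + r₂)/2 = 18410 km.
Transfer time t = π√(a_t³/μ) = 37919.0 s.
The target's mean motion on its circular orbit is ω₂ = √(μ/r₂³) = 3.58171×10^-5 rad/s.
Angle swept by the target during transfer: ω₂·t = 1.35815 rad = 77.82°.
Arrival is 180° from departure on the ellipse, so φ = 180° − 77.82° = 102°.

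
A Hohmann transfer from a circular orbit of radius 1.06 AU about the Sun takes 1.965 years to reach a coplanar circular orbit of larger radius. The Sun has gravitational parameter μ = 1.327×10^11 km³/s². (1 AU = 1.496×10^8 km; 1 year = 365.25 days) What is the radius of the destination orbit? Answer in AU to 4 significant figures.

r₂ = 3.920 AU

In km: r₁ = 1.06 × 1.496×10^8 = 1.58576×10^8 km.
Transfer time t = 1.965 years × 365.25 × 86400 s = 6.2010684×10^7 s, and t = π√(a_t³/μ).
So a_t = (μ t²/π²)^(1/3) = (1.327×10^11 × (6.2010684×10^7)² / π²)^(1/3) = 3.7254×10^8 km.
Since a_t = (r₁ + r₂)/2, r₂ = 2a_t − r₁ = 2×3.7254×10^8 − 1.58576×10^8 = 5.86504×10^8 km.
In AU: r₂ = 5.86504×10^8 / 1.496×10^8 = 3.920 AU.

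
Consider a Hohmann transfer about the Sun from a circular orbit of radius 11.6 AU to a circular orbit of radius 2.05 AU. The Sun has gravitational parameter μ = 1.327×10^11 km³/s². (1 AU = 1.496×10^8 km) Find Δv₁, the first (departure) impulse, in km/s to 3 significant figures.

Δv₁ = 3.95 km/s

In km: r₁ = 11.6 × 1.496×10^8 = 1.73536×10^9 km; r₂ = 2.05 × 1.496×10^8 = 3.0668×10^8 km.
The Hohmann ellipse has a_t = (r₁ + r₂)/2 = 1.02102×10^9 km.
On the circular orbit at r = 1.73536×10^9 km, v_c = √(μ/r) = 8.745 km/s.
Transfer-orbit speed at the same r (vis-viva, a = a_t): v_t = √[μ(2/r − 1/a_t)] = 4.793 km/s.
Δv₁ = |v_t − v_c| = |4.793 − 8.745| = 3.952 km/s.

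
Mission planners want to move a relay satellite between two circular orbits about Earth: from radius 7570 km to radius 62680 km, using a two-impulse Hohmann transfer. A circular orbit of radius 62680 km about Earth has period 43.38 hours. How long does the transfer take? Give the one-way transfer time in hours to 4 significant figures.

t = 9.099 hours

From Kepler's third law T² = 4π²r³/μ at r = 62680 km, T = 43.38 hours = 43.38 × 3600 s = 1.56168×10^5 s: μ = 4π²r³/T² = 3.98623×10^5 km³/s².
The Hohmann ellipse has a_t = (r₁ + r₂)/2 = 35125 km.
Transfer time t = π√(a_t³/μ) = π√((35125)³ / 3.98623×10^5) = 32756 s.
Converting: 32756 s ÷ 3600 s/hour = 9.099 hours.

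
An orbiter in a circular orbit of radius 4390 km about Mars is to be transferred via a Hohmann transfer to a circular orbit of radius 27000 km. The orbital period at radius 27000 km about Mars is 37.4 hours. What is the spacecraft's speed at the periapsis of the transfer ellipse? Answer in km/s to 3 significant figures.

v = 4.10 km/s

From Kepler's third law T² = 4π²r³/μ at r = 27000 km, T = 37.4 hours = 37.4 × 3600 s = 1.3464×10^5 s: μ = 4π²r³/T² = 42865.0 km³/s².
Transfer-ellipse semi-major axis a_t = (r₁ + r₂)/2 = (4390 + 27000)/2 = 15695 km.
At periapsis, r = 4390 km.
Vis-viva: v = √[μ(2/r − 1/a_t)] = √[42865.0 × (2/4390 − 1/15695)] = 4.098 km/s.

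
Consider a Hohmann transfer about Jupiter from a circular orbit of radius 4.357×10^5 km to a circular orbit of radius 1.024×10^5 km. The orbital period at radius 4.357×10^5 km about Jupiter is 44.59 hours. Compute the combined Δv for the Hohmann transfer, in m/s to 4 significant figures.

Δv = 16120 m/s

From Kepler's third law T² = 4π²r³/μ at r = 4.357×10^5 km, T = 44.59 hours = 44.59 × 3600 s = 1.60524×10^5 s: μ = 4π²r³/T² = 1.26719×10^8 km³/s².
The Hohmann ellipse has a_t = (r₁ + r₂)/2 = 2.6905×10^5 km.
At r₁ the circular-orbit speed is v₁ = √(μ/r₁) = 17.054 km/s.
On the transfer ellipse at r₁, v² = μ(2/r − 1/a) gives v_a = √[μ(2/r₁ − 1/a_t)] = 10.521 km/s.
First burn Δv₁ = |v_a − v₁| = 6.533 km/s.
Circular speed at r₂: v₂ = √(μ/r₂) = 35.178 km/s.
Transfer-orbit speed at r₂: v_p = √[μ(2/r₂ − 1/a_t)] = 44.766 km/s.
Second burn Δv₂ = |v₂ − v_p| = 9.588 km/s.
Total Δv = Δv₁ + Δv₂ = 16.12 km/s.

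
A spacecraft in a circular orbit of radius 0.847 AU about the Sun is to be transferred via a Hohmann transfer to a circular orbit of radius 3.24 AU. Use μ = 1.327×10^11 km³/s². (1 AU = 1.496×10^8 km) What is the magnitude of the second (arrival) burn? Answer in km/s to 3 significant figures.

Δv₂ = 5.89 km/s

In km: r₁ = 0.847 × 1.496×10^8 = 1.267112×10^8 km; r₂ = 3.24 × 1.496×10^8 = 4.84704×10^8 km.
Semi-major axis of the transfer orbit: a_t = (1.267112×10^8 + 4.84704×10^8)/2 = 3.057076×10^8 km.
On the circular orbit at r = 4.84704×10^8 km, v_c = √(μ/r) = 16.5462 km/s.
Transfer-orbit speed at the same r (vis-viva, a = a_t): v_t = √[μ(2/r − 1/a_t)] = 10.6525 km/s.
Δv₂ = |v_t − v_c| = |10.6525 − 16.5462| = 5.894 km/s.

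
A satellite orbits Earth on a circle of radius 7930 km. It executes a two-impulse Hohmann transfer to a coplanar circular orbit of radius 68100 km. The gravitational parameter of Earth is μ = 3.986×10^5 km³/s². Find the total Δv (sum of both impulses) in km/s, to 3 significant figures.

Δv = 3.71 km/s

Transfer-ellipse semi-major axis a_t = (r₁ + r₂)/2 = (7930 + 68100)/2 = 38015 km.
Circular speed at r₁: v₁ = √(μ/r₁) = √(3.986×10^5/7930) = 7.0898 km/s.
Transfer-orbit speed at r₁ (v² = μ(2/r − 1/a)): v_p = √[μ(2/r₁ − 1/a_t)] = 9.4892 km/s.
First burn Δv₁ = |v_p − v₁| = 2.3994 km/s.
Circular speed at r₂: v₂ = √(μ/r₂) = 2.419330 km/s.
Transfer-orbit speed at r₂: v_a = √[μ(2/r₂ − 1/a_t)] = 1.104979 km/s.
Second burn Δv₂ = |v₂ − v_a| = 1.3144 km/s.
Total Δv = Δv₁ + Δv₂ = 3.714 km/s.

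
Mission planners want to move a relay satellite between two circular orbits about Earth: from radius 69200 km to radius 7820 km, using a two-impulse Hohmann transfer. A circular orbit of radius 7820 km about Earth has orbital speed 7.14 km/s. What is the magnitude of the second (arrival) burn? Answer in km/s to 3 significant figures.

Δv₂ = 2.43 km/s

From the circular-orbit relation v² = μ/r at r = 7820 km: μ = v²r = (7.14)² × 7820 = 3.98660×10^5 km³/s².
Semi-major axis of the transfer orbit: a_t = (69200 + 7820)/2 = 38510 km.
On the circular orbit at r = 7820 km, v_c = √(μ/r) = 7.140 km/s.
Transfer-orbit speed at the same r (vis-viva, a = a_t): v_t = √[μ(2/r − 1/a_t)] = 9.571 km/s.
Δv₂ = |v_t − v_c| = |9.571 − 7.140| = 2.431 km/s.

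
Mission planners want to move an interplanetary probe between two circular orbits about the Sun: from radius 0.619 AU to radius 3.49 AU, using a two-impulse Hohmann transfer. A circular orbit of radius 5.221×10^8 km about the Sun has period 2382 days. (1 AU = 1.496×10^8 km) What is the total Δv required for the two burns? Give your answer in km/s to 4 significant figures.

Δv = 18.67 km/s

From Kepler's third law T² = 4π²r³/μ at r = 5.221×10^8 km, T = 2382 days = 2382 × 86400 s = 2.058048×10^8 s: μ = 4π²r³/T² = 1.32651×10^11 km³/s².
In km: r₁ = 0.619 × 1.496×10^8 = 9.26024×10^7 km; r₂ = 3.49 × 1.496×10^8 = 5.22104×10^8 km.
The Hohmann ellipse has a_t = (r₁ + r₂)/2 = 3.073532×10^8 km.
At r₁ the circular-orbit speed is v₁ = √(μ/r₁) = 37.85 km/s.
On the transfer ellipse at r₁, vis-viva equation gives v_p = √[μ(2/r₁ − 1/a_t)] = 49.33 km/s.
First burn Δv₁ = |v_p − v₁| = 11.48 km/s.
Circular speed at r₂: v₂ = √(μ/r₂) = 15.9396 km/s.
Transfer-orbit speed at r₂: v_a = √[μ(2/r₂ − 1/a_t)] = 8.74921 km/s.
Second burn Δv₂ = |v₂ − v_a| = 7.190 km/s.
Total Δv = Δv₁ + Δv₂ = 18.67 km/s.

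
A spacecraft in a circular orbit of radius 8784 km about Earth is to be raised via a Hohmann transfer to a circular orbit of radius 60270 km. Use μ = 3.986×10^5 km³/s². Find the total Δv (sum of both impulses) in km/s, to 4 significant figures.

Δv = 3.438 km/s

Semi-major axis of the transfer orbit: a_t = (8784 + 60270)/2 = 34527 km.
Circular speed at r₁: v₁ = √(μ/r₁) = √(3.986×10^5/8784) = 6.7363 km/s.
On the transfer ellipse at r₁, vis-viva gives v_p = √[μ(2/r₁ − 1/a_t)] = 8.9001 km/s.
First burn Δv₁ = |v_p − v₁| = 2.1638 km/s.
Circular speed at r₂: v₂ = √(μ/r₂) = 2.5717 km/s.
Transfer-orbit speed at r₂: v_a = √[μ(2/r₂ − 1/a_t)] = 1.2971 km/s.
Second burn Δv₂ = |v₂ − v_a| = 1.2746 km/s.
Total Δv = Δv₁ + Δv₂ = 3.438 km/s.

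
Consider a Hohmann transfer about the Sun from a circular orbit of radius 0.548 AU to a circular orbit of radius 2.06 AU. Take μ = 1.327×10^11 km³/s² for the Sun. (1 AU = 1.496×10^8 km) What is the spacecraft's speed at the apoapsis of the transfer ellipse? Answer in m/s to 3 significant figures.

v = 13500 m/s

In km: r₁ = 0.548 × 1.496×10^8 = 8.19808×10^7 km; r₂ = 2.06 × 1.496×10^8 = 3.08176×10^8 km.
Transfer-ellipse semi-major axis a_t = (r₁ + r₂)/2 = (8.19808×10^7 + 3.08176×10^8)/2 = 1.950784×10^8 km.
The apoapsis of the transfer ellipse is at r = 3.08176×10^8 km.
Applying v² = μ(2/r − 1/a_t): v = 13.45 km/s.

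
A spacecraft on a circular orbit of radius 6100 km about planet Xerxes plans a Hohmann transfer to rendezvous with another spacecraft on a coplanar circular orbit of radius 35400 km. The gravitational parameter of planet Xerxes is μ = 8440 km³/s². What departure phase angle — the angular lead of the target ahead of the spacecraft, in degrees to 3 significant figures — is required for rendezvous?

φ = 99.2°

Transfer-ellipse semi-major axis a_t = (r₁ + r₂)/2 = (6100 + 35400)/2 = 20750 km.
Transfer time t = π√(a_t³/μ) = 1.0221×10^5 s.
Target angular speed ω₂ = √(μ/r₂³) = 1.3793×10^-5 rad/s.
Angle swept by the target during transfer: ω₂·t = 1.4098 rad = 80.78°.
The spacecraft traverses 180° on the transfer ellipse, so the target must lead by 180° − 80.78° = 99.2°.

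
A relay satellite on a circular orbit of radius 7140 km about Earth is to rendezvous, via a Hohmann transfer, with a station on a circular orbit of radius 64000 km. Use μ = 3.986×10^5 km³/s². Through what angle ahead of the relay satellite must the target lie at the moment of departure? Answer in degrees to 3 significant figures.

φ = 105°

Semi-major axis of the transfer orbit: a_t = (7140 + 64000)/2 = 35570 km.
The half-period of the transfer ellipse is t = π√(a_t³/μ) = 33382 s.
Target angular speed ω₂ = √(μ/r₂³) = 3.8994×10^-5 rad/s.
Angle swept by the target during transfer: ω₂·t = 1.3017 rad = 74.58°.
The relay satellite traverses 180° on the transfer ellipse, so the target must lead by 180° − 74.58° = 105°.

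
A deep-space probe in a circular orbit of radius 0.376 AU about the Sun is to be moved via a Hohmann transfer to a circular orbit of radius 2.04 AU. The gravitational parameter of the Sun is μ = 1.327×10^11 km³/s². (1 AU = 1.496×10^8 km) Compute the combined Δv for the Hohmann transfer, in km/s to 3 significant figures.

In km: r₁ = 0.376 × 1.496×10^8 = 5.62496×10^7 km; r₂ = 2.04 × 1.496×10^8 = 3.05184×10^8 km.
The Hohmann ellipse has a_t = (r₁ + r₂)/2 = 1.807168×10^8 km.
At r₁ the circular-orbit speed is v₁ = √(μ/r₁) = 48.57 km/s.
On the transfer ellipse at r₁, vis-viva equation gives v_p = √[μ(2/r₁ − 1/a_t)] = 63.12 km/s.
First burn Δv₁ = |v_p − v₁| = 14.55 km/s.
Circular speed at r₂: v₂ = √(μ/r₂) = 20.8523 km/s.
Transfer-orbit speed at r₂: v_a = √[μ(2/r₂ − 1/a_t)] = 11.6336 km/s.
Second burn Δv₂ = |v₂ − v_a| = 9.219 km/s.
Δv = Δv₁ + Δv₂ = 14.55 + 9.219 = 23.77 km/s.

Δv = 23.8 km/s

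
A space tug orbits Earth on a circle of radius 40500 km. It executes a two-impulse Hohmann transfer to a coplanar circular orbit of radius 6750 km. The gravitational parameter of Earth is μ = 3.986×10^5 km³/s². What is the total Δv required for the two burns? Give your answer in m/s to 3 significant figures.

Δv = 3840 m/s

Transfer-ellipse semi-major axis a_t = (r₁ + r₂)/2 = (40500 + 6750)/2 = 23625 km.
Circular speed at r₁: v₁ = √(μ/r₁) = √(3.986×10^5/40500) = 3.137 km/s.
Transfer-orbit speed at r₁ (vis-viva equation): v_a = √[μ(2/r₁ − 1/a_t)] = 1.677 km/s.
First burn Δv₁ = |v_a − v₁| = 1.460 km/s.
At r₂, v₂ = √(μ/r₂) = 7.68452 km/s.
Transfer-orbit speed at r₂: v_p = √[μ(2/r₂ − 1/a_t)] = 10.0614 km/s.
Second burn Δv₂ = |v₂ − v_p| = 2.377 km/s.
Total Δv = Δv₁ + Δv₂ = 3.837 km/s.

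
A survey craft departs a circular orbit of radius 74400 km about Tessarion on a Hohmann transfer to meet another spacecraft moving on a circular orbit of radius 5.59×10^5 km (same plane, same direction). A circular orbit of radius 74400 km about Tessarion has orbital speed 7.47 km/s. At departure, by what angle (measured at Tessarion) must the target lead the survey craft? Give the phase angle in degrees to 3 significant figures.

From the circular-orbit relation v² = μ/r at r = 74400 km: μ = v²r = (7.47)² × 74400 = 4.15159×10^6 km³/s².
Transfer-ellipse semi-major axis a_t = (r₁ + r₂)/2 = (74400 + 5.590×10^5)/2 = 3.167×10^5 km.
Transfer time t = π√(a_t³/μ) = 2.7480×10^5 s.
Target angular speed ω₂ = √(μ/r₂³) = 4.8752×10^-6 rad/s.
Angle swept by the target during transfer: ω₂·t = 1.3397 rad = 76.76°.
The survey craft traverses 180° on the transfer ellipse, so the target must lead by 180° − 76.76° = 103°.

φ = 103°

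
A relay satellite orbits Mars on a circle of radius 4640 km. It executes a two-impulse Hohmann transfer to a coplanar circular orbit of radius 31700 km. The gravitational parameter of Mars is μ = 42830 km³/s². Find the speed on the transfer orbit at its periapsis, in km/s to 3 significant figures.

Transfer-ellipse semi-major axis a_t = (r₁ + r₂)/2 = (4640 + 31700)/2 = 18170 km.
The periapsis of the transfer ellipse is at r = 4640 km.
Applying v² = μ(2/r − 1/a_t): v = 4.013 km/s.

v = 4.01 km/s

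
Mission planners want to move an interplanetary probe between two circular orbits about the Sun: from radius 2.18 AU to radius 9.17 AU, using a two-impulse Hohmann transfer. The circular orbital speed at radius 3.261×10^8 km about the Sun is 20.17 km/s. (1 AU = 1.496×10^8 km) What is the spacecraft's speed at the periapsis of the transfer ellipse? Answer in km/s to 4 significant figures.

From the circular-orbit relation v² = μ/r at r = 3.261×10^8 km: μ = v²r = (20.17)² × 3.261×10^8 = 1.32667×10^11 km³/s².
In km: r₁ = 2.18 × 1.496×10^8 = 3.26128×10^8 km; r₂ = 9.17 × 1.496×10^8 = 1.371832×10^9 km.
Transfer-ellipse semi-major axis a_t = (r₁ + r₂)/2 = (3.26128×10^8 + 1.371832×10^9)/2 = 8.4898×10^8 km.
The periapsis of the transfer ellipse is at r = 3.26128×10^8 km.
Vis-viva: v = √[μ(2/r − 1/a_t)] = √[1.32667×10^11 × (2/3.26128×10^8 − 1/8.4898×10^8)] = 25.64 km/s.

v = 25.64 km/s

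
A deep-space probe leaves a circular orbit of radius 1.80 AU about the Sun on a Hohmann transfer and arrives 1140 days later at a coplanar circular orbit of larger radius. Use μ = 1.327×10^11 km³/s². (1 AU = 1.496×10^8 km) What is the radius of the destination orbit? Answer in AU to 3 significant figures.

r₂ = 4.98 AU

In km: r₁ = 1.80 × 1.496×10^8 = 2.6928×10^8 km.
Transfer time t = 1140 days = 9.8496×10^7 s, and t = π√(a_t³/μ).
So a_t = (μ t²/π²)^(1/3) = (1.327×10^11 × (9.8496×10^7)² / π²)^(1/3) = 5.0715×10^8 km.
Since a_t = (r₁ + r₂)/2, r₂ = 2a_t − r₁ = 2×5.0715×10^8 − 2.6928×10^8 = 7.4502×10^8 km.
In AU: r₂ = 7.4502×10^8 / 1.496×10^8 = 4.98 AU.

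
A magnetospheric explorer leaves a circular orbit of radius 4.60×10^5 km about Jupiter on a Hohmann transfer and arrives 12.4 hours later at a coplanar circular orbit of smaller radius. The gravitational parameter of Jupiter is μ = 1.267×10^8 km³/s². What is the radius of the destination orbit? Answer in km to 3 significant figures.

Transfer time t = 12.4 hours = 44640 s, and t = π√(a_t³/μ).
So a_t = (μ t²/π²)^(1/3) = (1.267×10^8 × (44640)² / π²)^(1/3) = 2.9465×10^5 km.
Since a_t = (r₁ + r₂)/2, r₂ = 2a_t − r₁ = 2×2.9465×10^5 − 4.600×10^5 = 1.293×10^5 km.

r₂ = 1.29×10^5 km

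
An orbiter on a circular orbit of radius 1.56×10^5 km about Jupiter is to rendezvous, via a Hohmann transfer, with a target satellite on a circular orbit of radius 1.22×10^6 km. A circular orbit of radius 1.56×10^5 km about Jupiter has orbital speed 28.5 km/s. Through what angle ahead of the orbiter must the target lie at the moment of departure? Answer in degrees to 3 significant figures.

φ = 104°

From the circular-orbit relation v² = μ/r at r = 1.56×10^5 km: μ = v²r = (28.5)² × 1.56×10^5 = 1.26711×10^8 km³/s².
The Hohmann ellipse has a_t = (r₁ + r₂)/2 = 6.880×10^5 km.
Transfer time t = π√(a_t³/μ) = 1.59267×10^5 s.
Target angular speed ω₂ = √(μ/r₂³) = 8.35348×10^-6 rad/s.
Angle swept by the target during transfer: ω₂·t = 1.3304 rad = 76.23°.
Arrival is 180° from departure on the ellipse, so φ = 180° − 76.23° = 104°.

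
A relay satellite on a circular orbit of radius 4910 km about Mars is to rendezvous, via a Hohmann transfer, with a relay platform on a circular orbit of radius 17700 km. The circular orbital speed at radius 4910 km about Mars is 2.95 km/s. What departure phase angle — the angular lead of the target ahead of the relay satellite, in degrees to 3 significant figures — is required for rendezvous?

φ = 88.1°

From the circular-orbit relation v² = μ/r at r = 4910 km: μ = v²r = (2.95)² × 4910 = 42729.3 km³/s².
The Hohmann ellipse has a_t = (r₁ + r₂)/2 = 11305 km.
The half-period of the transfer ellipse is t = π√(a_t³/μ) = 18268 s.
Target angular speed ω₂ = √(μ/r₂³) = 8.7781×10^-5 rad/s.
Angle swept by the target during transfer: ω₂·t = 1.6036 rad = 91.88°.
Arrival is 180° from departure on the ellipse, so φ = 180° − 91.88° = 88.1°.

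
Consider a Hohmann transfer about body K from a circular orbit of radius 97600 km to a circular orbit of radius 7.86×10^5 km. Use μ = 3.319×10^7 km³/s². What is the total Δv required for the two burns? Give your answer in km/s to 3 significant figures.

Δv = 9.60 km/s

Semi-major axis of the transfer orbit: a_t = (97600 + 7.860×10^5)/2 = 4.418×10^5 km.
At r₁ the circular-orbit speed is v₁ = √(μ/r₁) = 18.441 km/s.
On the transfer ellipse at r₁, vis-viva gives v_p = √[μ(2/r₁ − 1/a_t)] = 24.597 km/s.
First burn Δv₁ = |v_p − v₁| = 6.156 km/s.
Circular speed at r₂: v₂ = √(μ/r₂) = 6.498 km/s.
Transfer-orbit speed at r₂: v_a = √[μ(2/r₂ − 1/a_t)] = 3.054 km/s.
Second burn Δv₂ = |v₂ − v_a| = 3.444 km/s.
Δv = Δv₁ + Δv₂ = 6.156 + 3.444 = 9.600 km/s.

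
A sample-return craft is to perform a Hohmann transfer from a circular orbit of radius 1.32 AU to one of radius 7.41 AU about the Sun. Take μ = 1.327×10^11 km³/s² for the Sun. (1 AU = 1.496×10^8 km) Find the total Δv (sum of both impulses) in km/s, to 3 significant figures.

Δv = 12.8 km/s

In km: r₁ = 1.32 × 1.496×10^8 = 1.97472×10^8 km; r₂ = 7.41 × 1.496×10^8 = 1.108536×10^9 km.
Transfer-ellipse semi-major axis a_t = (r₁ + r₂)/2 = (1.97472×10^8 + 1.108536×10^9)/2 = 6.53004×10^8 km.
At r₁ the circular-orbit speed is v₁ = √(μ/r₁) = 25.923 km/s.
On the transfer ellipse at r₁, v² = μ(2/r − 1/a) gives v_p = √[μ(2/r₁ − 1/a_t)] = 33.775 km/s.
First burn Δv₁ = |v_p − v₁| = 7.852 km/s.
Circular speed at r₂: v₂ = √(μ/r₂) = 10.941 km/s.
Transfer-orbit speed at r₂: v_a = √[μ(2/r₂ − 1/a_t)] = 6.0167 km/s.
Second burn Δv₂ = |v₂ − v_a| = 4.924 km/s.
Δv = Δv₁ + Δv₂ = 7.852 + 4.924 = 12.78 km/s.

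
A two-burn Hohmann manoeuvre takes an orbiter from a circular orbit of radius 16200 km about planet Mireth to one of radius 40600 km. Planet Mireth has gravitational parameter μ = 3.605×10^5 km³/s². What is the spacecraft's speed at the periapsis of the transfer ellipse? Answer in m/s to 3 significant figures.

v = 5640 m/s

Semi-major axis of the transfer orbit: a_t = (16200 + 40600)/2 = 28400 km.
The periapsis of the transfer ellipse is at r = 16200 km.
From the vis-viva equation, v = √[μ(2/r − 1/a_t)] = 5.640 km/s.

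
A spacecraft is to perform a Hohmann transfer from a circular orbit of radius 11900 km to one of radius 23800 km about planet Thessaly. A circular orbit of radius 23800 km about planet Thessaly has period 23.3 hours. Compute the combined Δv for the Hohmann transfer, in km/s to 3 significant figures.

Δv = 0.717 km/s

From Kepler's third law T² = 4π²r³/μ at r = 23800 km, T = 23.3 hours = 23.3 × 3600 s = 83880 s: μ = 4π²r³/T² = 75643.9 km³/s².
Semi-major axis of the transfer orbit: a_t = (11900 + 23800)/2 = 17850 km.
Circular speed at r₁: v₁ = √(μ/r₁) = √(75643.9/11900) = 2.521235 km/s.
On the transfer ellipse at r₁, vis-viva equation gives v_p = √[μ(2/r₁ − 1/a_t)] = 2.911272 km/s.
First burn Δv₁ = |v_p − v₁| = 0.39004 km/s.
Circular speed at r₂: v₂ = √(μ/r₂) = 1.782783 km/s.
Transfer-orbit speed at r₂: v_a = √[μ(2/r₂ − 1/a_t)] = 1.455636 km/s.
Second burn Δv₂ = |v₂ − v_a| = 0.32715 km/s.
Δv = Δv₁ + Δv₂ = 0.39004 + 0.32715 = 0.7172 km/s.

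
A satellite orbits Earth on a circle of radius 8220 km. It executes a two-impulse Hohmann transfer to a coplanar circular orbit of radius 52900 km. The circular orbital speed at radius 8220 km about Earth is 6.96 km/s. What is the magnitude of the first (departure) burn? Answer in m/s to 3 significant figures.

Δv₁ = 2200 m/s

From the circular-orbit relation v² = μ/r at r = 8220 km: μ = v²r = (6.96)² × 8220 = 3.98190×10^5 km³/s².
Semi-major axis of the transfer orbit: a_t = (8220 + 52900)/2 = 30560 km.
Circular speed at r = 8220 km: v_c = √(μ/r) = 6.960 km/s.
Vis-viva on the transfer ellipse at r = 8220 km gives v_t = √[μ(2/r − 1/a_t)] = 9.157 km/s.
Δv₁ = |v_t − v_c| = |9.157 − 6.960| = 2.197 km/s.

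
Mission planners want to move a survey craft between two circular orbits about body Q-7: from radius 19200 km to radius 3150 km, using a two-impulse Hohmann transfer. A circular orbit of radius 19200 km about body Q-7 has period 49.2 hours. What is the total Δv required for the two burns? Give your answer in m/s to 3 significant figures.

Δv = 842 m/s

From Kepler's third law T² = 4π²r³/μ at r = 19200 km, T = 49.2 hours = 49.2 × 3600 s = 1.7712×10^5 s: μ = 4π²r³/T² = 8906.93 km³/s².
The Hohmann ellipse has a_t = (r₁ + r₂)/2 = 11175 km.
At r₁ the circular-orbit speed is v₁ = √(μ/r₁) = 0.6811 km/s.
On the transfer ellipse at r₁, vis-viva equation gives v_a = √[μ(2/r₁ − 1/a_t)] = 0.3616 km/s.
First burn Δv₁ = |v_a − v₁| = 0.3195 km/s.
At r₂, v₂ = √(μ/r₂) = 1.6815 km/s.
Transfer-orbit speed at r₂: v_p = √[μ(2/r₂ − 1/a_t)] = 2.2041 km/s.
Second burn Δv₂ = |v₂ − v_p| = 0.5226 km/s.
Total Δv = Δv₁ + Δv₂ = 0.8421 km/s.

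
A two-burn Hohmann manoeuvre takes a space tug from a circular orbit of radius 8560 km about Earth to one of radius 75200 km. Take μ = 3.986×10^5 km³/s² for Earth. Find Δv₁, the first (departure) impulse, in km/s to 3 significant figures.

Δv₁ = 2.32 km/s

Transfer-ellipse semi-major axis a_t = (r₁ + r₂)/2 = (8560 + 75200)/2 = 41880 km.
Circular speed at r = 8560 km: v_c = √(μ/r) = 6.824 km/s.
Transfer-orbit speed at the same r (vis-viva, a = a_t): v_t = √[μ(2/r − 1/a_t)] = 9.144 km/s.
Δv₁ = |v_t − v_c| = |9.144 − 6.824| = 2.320 km/s.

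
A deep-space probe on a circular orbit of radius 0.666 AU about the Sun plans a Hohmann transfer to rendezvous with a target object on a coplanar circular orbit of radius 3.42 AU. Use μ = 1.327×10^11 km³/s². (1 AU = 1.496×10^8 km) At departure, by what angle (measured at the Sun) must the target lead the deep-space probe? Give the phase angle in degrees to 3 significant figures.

In km: r₁ = 0.666 × 1.496×10^8 = 9.96336×10^7 km; r₂ = 3.42 × 1.496×10^8 = 5.11632×10^8 km.
The Hohmann ellipse has a_t = (r₁ + r₂)/2 = 3.056328×10^8 km.
Transfer time t = π√(a_t³/μ) = 4.6080×10^7 s.
The target's mean motion on its circular orbit is ω₂ = √(μ/r₂³) = 3.1477×10^-8 rad/s.
Angle swept by the target during transfer: ω₂·t = 1.4505 rad = 83.11°.
Arrival is 180° from departure on the ellipse, so φ = 180° − 83.11° = 96.9°.

φ = 96.9°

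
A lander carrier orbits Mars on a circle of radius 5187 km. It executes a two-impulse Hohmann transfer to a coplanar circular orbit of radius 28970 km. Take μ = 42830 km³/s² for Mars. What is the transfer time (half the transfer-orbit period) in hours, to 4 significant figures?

t = 9.411 hours

The Hohmann ellipse has a_t = (r₁ + r₂)/2 = 17078.5 km.
Half the transfer-orbit period gives t = π√(a_t³/μ) = 33880 s.
Converting: 33880 s ÷ 3600 s/hour = 9.411 hours.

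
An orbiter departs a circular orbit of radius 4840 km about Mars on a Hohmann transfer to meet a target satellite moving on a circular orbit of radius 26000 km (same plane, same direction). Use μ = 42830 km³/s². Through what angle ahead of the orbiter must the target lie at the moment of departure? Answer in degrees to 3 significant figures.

φ = 97.8°

The Hohmann ellipse has a_t = (r₁ + r₂)/2 = 15420 km.
The half-period of the transfer ellipse is t = π√(a_t³/μ) = 29070 s.
The target's mean motion on its circular orbit is ω₂ = √(μ/r₂³) = 4.936×10^-5 rad/s.
Angle swept by the target during transfer: ω₂·t = 1.4349 rad = 82.21°.
Arrival is 180° from departure on the ellipse, so φ = 180° − 82.21° = 97.8°.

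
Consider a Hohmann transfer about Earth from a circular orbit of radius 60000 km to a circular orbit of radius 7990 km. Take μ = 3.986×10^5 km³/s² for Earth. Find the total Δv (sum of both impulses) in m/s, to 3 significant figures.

Δv = 3650 m/s

The Hohmann ellipse has a_t = (r₁ + r₂)/2 = 33995 km.
Circular speed at r₁: v₁ = √(μ/r₁) = √(3.986×10^5/60000) = 2.5775 km/s.
On the transfer ellipse at r₁, vis-viva gives v_a = √[μ(2/r₁ − 1/a_t)] = 1.2496 km/s.
First burn Δv₁ = |v_a − v₁| = 1.328 km/s.
Circular speed at r₂: v₂ = √(μ/r₂) = 7.063 km/s.
Transfer-orbit speed at r₂: v_p = √[μ(2/r₂ − 1/a_t)] = 9.383 km/s.
Second burn Δv₂ = |v₂ − v_p| = 2.320 km/s.
Total Δv = Δv₁ + Δv₂ = 3.648 km/s.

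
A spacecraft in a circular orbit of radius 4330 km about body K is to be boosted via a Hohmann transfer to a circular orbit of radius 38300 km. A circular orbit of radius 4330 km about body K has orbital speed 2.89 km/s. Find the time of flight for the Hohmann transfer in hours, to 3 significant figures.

t = 14.3 hours

From the circular-orbit relation v² = μ/r at r = 4330 km: μ = v²r = (2.89)² × 4330 = 36164.6 km³/s².
Semi-major axis of the transfer orbit: a_t = (4330 + 38300)/2 = 21315 km.
Half the transfer-orbit period gives t = π√(a_t³/μ) = 51410 s.
Converting: 51410 s ÷ 3600 s/hour = 14.3 hours.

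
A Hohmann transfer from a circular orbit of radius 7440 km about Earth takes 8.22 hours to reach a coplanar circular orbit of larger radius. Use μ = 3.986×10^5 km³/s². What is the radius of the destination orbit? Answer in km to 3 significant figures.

Transfer time t = 8.22 hours = 29592 s, and t = π√(a_t³/μ).
So a_t = (μ t²/π²)^(1/3) = (3.986×10^5 × (29592)² / π²)^(1/3) = 32824 km.
Since a_t = (r₁ + r₂)/2, r₂ = 2a_t − r₁ = 2×32824 − 7440 = 58208 km.

r₂ = 58200 km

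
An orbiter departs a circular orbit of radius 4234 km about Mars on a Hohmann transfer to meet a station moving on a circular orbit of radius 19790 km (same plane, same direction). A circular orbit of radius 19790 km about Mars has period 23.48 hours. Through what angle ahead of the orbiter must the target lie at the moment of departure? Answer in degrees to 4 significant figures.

From Kepler's third law T² = 4π²r³/μ at r = 19790 km, T = 23.48 hours = 23.48 × 3600 s = 84528 s: μ = 4π²r³/T² = 42824.9 km³/s².
The Hohmann ellipse has a_t = (r₁ + r₂)/2 = 12012 km.
The half-period of the transfer ellipse is t = π√(a_t³/μ) = 19986 s.
The target's mean motion on its circular orbit is ω₂ = √(μ/r₂³) = 7.4333×10^-5 rad/s.
Angle swept by the target during transfer: ω₂·t = 1.4856 rad = 85.12°.
The orbiter traverses 180° on the transfer ellipse, so the target must lead by 180° − 85.12° = 94.88°.

φ = 94.88°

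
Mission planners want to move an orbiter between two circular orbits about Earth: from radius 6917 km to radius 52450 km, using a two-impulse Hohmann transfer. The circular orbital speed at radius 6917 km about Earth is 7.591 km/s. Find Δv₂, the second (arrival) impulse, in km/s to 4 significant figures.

Δv₂ = 1.426 km/s

From the circular-orbit relation v² = μ/r at r = 6917 km: μ = v²r = (7.591)² × 6917 = 3.98580×10^5 km³/s².
Transfer-ellipse semi-major axis a_t = (r₁ + r₂)/2 = (6917 + 52450)/2 = 29683.5 km.
On the circular orbit at r = 52450 km, v_c = √(μ/r) = 2.757 km/s.
Transfer-orbit speed at the same r (vis-viva, a = a_t): v_t = √[μ(2/r − 1/a_t)] = 1.331 km/s.
Δv₂ = |v_t − v_c| = |1.331 − 2.757| = 1.426 km/s.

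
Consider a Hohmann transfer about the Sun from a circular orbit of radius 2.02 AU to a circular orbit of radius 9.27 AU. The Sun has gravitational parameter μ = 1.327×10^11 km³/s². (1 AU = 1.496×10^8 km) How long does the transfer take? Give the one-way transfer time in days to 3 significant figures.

In km: r₁ = 2.02 × 1.496×10^8 = 3.02192×10^8 km; r₂ = 9.27 × 1.496×10^8 = 1.386792×10^9 km.
Semi-major axis of the transfer orbit: a_t = (3.02192×10^8 + 1.386792×10^9)/2 = 8.44492×10^8 km.
By Kepler's third law the transfer-orbit period is T = 2π√(a_t³/μ), so t = T/2 = 2.116×10^8 s.
Converting: 2.116×10^8 s ÷ 86400 s/day = 2450 days.

t = 2450 days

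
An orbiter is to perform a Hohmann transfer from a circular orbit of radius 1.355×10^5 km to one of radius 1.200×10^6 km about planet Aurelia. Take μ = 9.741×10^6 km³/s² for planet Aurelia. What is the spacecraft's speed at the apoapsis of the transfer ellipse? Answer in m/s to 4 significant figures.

Semi-major axis of the transfer orbit: a_t = (1.355×10^5 + 1.200×10^6)/2 = 6.6775×10^5 km.
At apoapsis, r = 1.200×10^6 km.
Applying v² = μ(2/r − 1/a_t): v = 1.283 km/s.

v = 1283 m/s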